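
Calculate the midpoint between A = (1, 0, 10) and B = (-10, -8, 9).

M = ((x₁+x₂)/2, (y₁+y₂)/2, (z₁+z₂)/2)
  = ((1 - 10)/2, (0 - 8)/2, (10 + 9)/2)
  = (-9/2, -8/2, 19/2)
  = (-4.5, -4, 9.5)

(-4.5, -4, 9.5)


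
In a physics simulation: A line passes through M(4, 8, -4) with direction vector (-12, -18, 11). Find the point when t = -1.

P(t) = M + t·d
  = (4 + (-12)·(-1), 8 + (-18)·(-1), -4 + 11·(-1))
  = (4 + 12, 8 + 18, -4 - 11)
  = (16, 26, -15)

(16, 26, -15)


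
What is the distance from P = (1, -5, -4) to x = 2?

distance = |a·x₀ + b·y₀ + c·z₀ - d| / √(a² + b² + c²)
  = |1·1 + 0·(-5) + 0·(-4) - 2| / √(1² + 0² + 0²)
  = |1 + 0 + 0 - 2| / √(1 + 0 + 0)
  = |-1| / √1
  = 1 / 1
  ≈ 1

1


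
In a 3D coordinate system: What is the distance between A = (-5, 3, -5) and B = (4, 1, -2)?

d = √[(x₂-x₁)² + (y₂-y₁)² + (z₂-z₁)²]
  = √[9² + (-2)² + 3²]
  = √[81 + 4 + 9]
  = √94
  ≈ 9.695

9.695


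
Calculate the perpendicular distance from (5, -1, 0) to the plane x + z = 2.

distance = |a·x₀ + b·y₀ + c·z₀ - d| / √(a² + b² + c²)
  = |1·5 + 0·(-1) + 1·0 - 2| / √(1² + 0² + 1²)
  = |5 + 0 + 0 - 2| / √(1 + 0 + 1)
  = |3| / √2
  = 3 / 1.414
  ≈ 2.121

2.121


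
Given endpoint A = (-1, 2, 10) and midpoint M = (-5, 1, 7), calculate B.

B = 2M - A
  = (2·(-5) - (-1), 2·1 - 2, 2·7 - 10)
  = (-10 + 1, 2 - 2, 14 - 10)
  = (-9, 0, 4)

(-9, 0, 4)


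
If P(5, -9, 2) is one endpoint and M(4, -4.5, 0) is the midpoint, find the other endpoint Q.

Q = 2M - P
  = (2·4 - 5, 2·(-4.5) - (-9), 2·0 - 2)
  = (8 - 5, -9 + 9, 0 - 2)
  = (3, 0, -2)

(3, 0, -2)


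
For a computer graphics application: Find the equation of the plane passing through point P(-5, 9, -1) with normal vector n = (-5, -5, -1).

The plane through P with normal n = (a, b, c) satisfies n·(r - P) = 0,
i.e. ax + by + cz = a·x₀ + b·y₀ + c·z₀.
d = (-5)·(-5) + (-5)·9 + (-1)·(-1)
  = 25 - 45 + 1
  = -19
Equation: -5x - 5y - z = -19

-5x - 5y - z = -19


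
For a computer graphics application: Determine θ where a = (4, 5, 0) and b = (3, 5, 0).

a·b = 4·3 + 5·5 + 0·0 = 12 + 25 + 0 = 37
|a| = √(4² + 5² + 0²) = √41 ≈ 6.403
|b| = √(3² + 5² + 0²) = √34 ≈ 5.831
cos θ = (a·b)/(|a||b|) = 37/(6.403·5.831) ≈ 0.991
θ = arccos(0.991) ≈ 7.696°

7.696°


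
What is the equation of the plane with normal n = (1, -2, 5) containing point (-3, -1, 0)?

The plane through P with normal n = (a, b, c) satisfies n·(r - P) = 0,
i.e. ax + by + cz = a·x₀ + b·y₀ + c·z₀.
d = 1·(-3) + (-2)·(-1) + 5·0
  = -3 + 2 + 0
  = -1
Equation: x - 2y + 5z = -1

x - 2y + 5z = -1


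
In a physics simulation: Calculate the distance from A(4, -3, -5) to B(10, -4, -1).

d = √[(x₂-x₁)² + (y₂-y₁)² + (z₂-z₁)²]
  = √[6² + (-1)² + 4²]
  = √[36 + 1 + 16]
  = √53
  ≈ 7.28

7.28


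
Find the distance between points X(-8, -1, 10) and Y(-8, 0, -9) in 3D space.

d = √[(x₂-x₁)² + (y₂-y₁)² + (z₂-z₁)²]
  = √[0² + 1² + (-19)²]
  = √[0 + 1 + 361]
  = √362
  ≈ 19.03

19.03


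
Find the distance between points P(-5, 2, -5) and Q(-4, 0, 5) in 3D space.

d = √[(x₂-x₁)² + (y₂-y₁)² + (z₂-z₁)²]
  = √[1² + (-2)² + 10²]
  = √[1 + 4 + 100]
  = √105
  ≈ 10.25

10.25


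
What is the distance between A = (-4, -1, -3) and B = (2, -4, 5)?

d = √[(x₂-x₁)² + (y₂-y₁)² + (z₂-z₁)²]
  = √[6² + (-3)² + 8²]
  = √[36 + 9 + 64]
  = √109
  ≈ 10.44

10.44


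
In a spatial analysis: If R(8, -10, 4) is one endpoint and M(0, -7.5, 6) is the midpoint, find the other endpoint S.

S = 2M - R
  = (2·0 - 8, 2·(-7.5) - (-10), 2·6 - 4)
  = (0 - 8, -15 + 10, 12 - 4)
  = (-8, -5, 8)

(-8, -5, 8)


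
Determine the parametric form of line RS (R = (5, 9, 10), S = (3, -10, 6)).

Direction vector d = S - R = (3 - 5, -10 - 9, 6 - 10) = (-2, -19, -4)
Parametric form r = R + t·d:
x = 5 - 2t, y = 9 - 19t, z = 10 - 4t

x = 5 - 2t, y = 9 - 19t, z = 10 - 4t


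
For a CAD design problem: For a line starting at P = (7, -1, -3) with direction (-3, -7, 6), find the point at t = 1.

P(t) = P + t·d
  = (7 + (-3)·1, -1 + (-7)·1, -3 + 6·1)
  = (7 - 3, -1 - 7, -3 + 6)
  = (4, -8, 3)

(4, -8, 3)


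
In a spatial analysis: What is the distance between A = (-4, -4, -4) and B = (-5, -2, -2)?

d = √[(x₂-x₁)² + (y₂-y₁)² + (z₂-z₁)²]
  = √[(-1)² + 2² + 2²]
  = √[1 + 4 + 4]
  = √9
  ≈ 3

3


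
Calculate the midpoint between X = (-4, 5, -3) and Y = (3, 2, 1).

M = ((x₁+x₂)/2, (y₁+y₂)/2, (z₁+z₂)/2)
  = ((-4 + 3)/2, (5 + 2)/2, (-3 + 1)/2)
  = (-1/2, 7/2, -2/2)
  = (-0.5, 3.5, -1)

(-0.5, 3.5, -1)


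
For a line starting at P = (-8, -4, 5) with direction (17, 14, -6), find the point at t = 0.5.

P(t) = P + t·d
  = (-8 + 17·0.5, -4 + 14·0.5, 5 + (-6)·0.5)
  = (-8 + 8.5, -4 + 7, 5 - 3)
  = (0.5, 3, 2)

(0.5, 3, 2)


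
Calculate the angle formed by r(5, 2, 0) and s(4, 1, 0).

r·s = 5·4 + 2·1 + 0·0 = 20 + 2 + 0 = 22
|r| = √(5² + 2² + 0²) = √29 ≈ 5.385
|s| = √(4² + 1² + 0²) = √17 ≈ 4.123
cos θ = (r·s)/(|r||s|) = 22/(5.385·4.123) ≈ 0.9908
θ = arccos(0.9908) ≈ 7.765°

7.765°


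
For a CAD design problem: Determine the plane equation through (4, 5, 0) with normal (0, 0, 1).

The plane through P with normal n = (a, b, c) satisfies n·(r - P) = 0,
i.e. ax + by + cz = a·x₀ + b·y₀ + c·z₀.
d = 0·4 + 0·5 + 1·0
  = 0 + 0 + 0
  = 0
Equation: z = 0

z = 0


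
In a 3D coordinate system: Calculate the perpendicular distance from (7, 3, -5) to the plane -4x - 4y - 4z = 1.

distance = |a·x₀ + b·y₀ + c·z₀ - d| / √(a² + b² + c²)
  = |(-4)·7 + (-4)·3 + (-4)·(-5) - 1| / √((-4)² + (-4)² + (-4)²)
  = |-28 - 12 + 20 - 1| / √(16 + 16 + 16)
  = |-21| / √48
  = 21 / 6.928
  ≈ 3.031

3.031


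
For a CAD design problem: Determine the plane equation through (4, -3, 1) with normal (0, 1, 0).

The plane through P with normal n = (a, b, c) satisfies n·(r - P) = 0,
i.e. ax + by + cz = a·x₀ + b·y₀ + c·z₀.
d = 0·4 + 1·(-3) + 0·1
  = 0 - 3 + 0
  = -3
Equation: y = -3

y = -3


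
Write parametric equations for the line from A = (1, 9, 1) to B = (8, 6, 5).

Direction vector d = B - A = (8 - 1, 6 - 9, 5 - 1) = (7, -3, 4)
Parametric form r = A + t·d:
x = 1 + 7t, y = 9 - 3t, z = 1 + 4t

x = 1 + 7t, y = 9 - 3t, z = 1 + 4t


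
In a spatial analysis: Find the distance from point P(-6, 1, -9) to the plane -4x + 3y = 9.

distance = |a·x₀ + b·y₀ + c·z₀ - d| / √(a² + b² + c²)
  = |(-4)·(-6) + 3·1 + 0·(-9) - 9| / √((-4)² + 3² + 0²)
  = |24 + 3 + 0 - 9| / √(16 + 9 + 0)
  = |18| / √25
  = 18 / 5
  ≈ 3.6

3.6


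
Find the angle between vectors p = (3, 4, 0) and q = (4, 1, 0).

p·q = 3·4 + 4·1 + 0·0 = 12 + 4 + 0 = 16
|p| = √(3² + 4² + 0²) = √25 ≈ 5
|q| = √(4² + 1² + 0²) = √17 ≈ 4.123
cos θ = (p·q)/(|p||q|) = 16/(5·4.123) ≈ 0.7761
θ = arccos(0.7761) ≈ 39.09°

39.09°


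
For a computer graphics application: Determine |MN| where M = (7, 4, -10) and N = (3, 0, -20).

d = √[(x₂-x₁)² + (y₂-y₁)² + (z₂-z₁)²]
  = √[(-4)² + (-4)² + (-10)²]
  = √[16 + 16 + 100]
  = √132
  ≈ 11.49

11.49


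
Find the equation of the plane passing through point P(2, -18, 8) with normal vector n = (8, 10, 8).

The plane through P with normal n = (a, b, c) satisfies n·(r - P) = 0,
i.e. ax + by + cz = a·x₀ + b·y₀ + c·z₀.
d = 8·2 + 10·(-18) + 8·8
  = 16 - 180 + 64
  = -100
Equation: 8x + 10y + 8z = -100

8x + 10y + 8z = -100


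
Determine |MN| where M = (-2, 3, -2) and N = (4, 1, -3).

d = √[(x₂-x₁)² + (y₂-y₁)² + (z₂-z₁)²]
  = √[6² + (-2)² + (-1)²]
  = √[36 + 4 + 1]
  = √41
  ≈ 6.403

6.403


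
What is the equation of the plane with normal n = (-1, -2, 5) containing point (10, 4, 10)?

The plane through P with normal n = (a, b, c) satisfies n·(r - P) = 0,
i.e. ax + by + cz = a·x₀ + b·y₀ + c·z₀.
d = (-1)·10 + (-2)·4 + 5·10
  = -10 - 8 + 50
  = 32
Equation: -x - 2y + 5z = 32

-x - 2y + 5z = 32


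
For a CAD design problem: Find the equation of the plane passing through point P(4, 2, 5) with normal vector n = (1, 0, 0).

The plane through P with normal n = (a, b, c) satisfies n·(r - P) = 0,
i.e. ax + by + cz = a·x₀ + b·y₀ + c·z₀.
d = 1·4 + 0·2 + 0·5
  = 4 + 0 + 0
  = 4
Equation: x = 4

x = 4


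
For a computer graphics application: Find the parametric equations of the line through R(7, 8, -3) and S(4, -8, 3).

Direction vector d = S - R = (4 - 7, -8 - 8, 3 + 3) = (-3, -16, 6)
Parametric form r = R + t·d:
x = 7 - 3t, y = 8 - 16t, z = -3 + 6t

x = 7 - 3t, y = 8 - 16t, z = -3 + 6t


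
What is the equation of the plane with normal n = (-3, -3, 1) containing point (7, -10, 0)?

The plane through P with normal n = (a, b, c) satisfies n·(r - P) = 0,
i.e. ax + by + cz = a·x₀ + b·y₀ + c·z₀.
d = (-3)·7 + (-3)·(-10) + 1·0
  = -21 + 30 + 0
  = 9
Equation: -3x - 3y + z = 9

-3x - 3y + z = 9


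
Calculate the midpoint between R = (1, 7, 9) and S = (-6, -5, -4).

M = ((x₁+x₂)/2, (y₁+y₂)/2, (z₁+z₂)/2)
  = ((1 - 6)/2, (7 - 5)/2, (9 - 4)/2)
  = (-5/2, 2/2, 5/2)
  = (-2.5, 1, 2.5)

(-2.5, 1, 2.5)


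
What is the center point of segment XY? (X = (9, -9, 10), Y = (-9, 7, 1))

M = ((x₁+x₂)/2, (y₁+y₂)/2, (z₁+z₂)/2)
  = ((9 - 9)/2, (-9 + 7)/2, (10 + 1)/2)
  = (0/2, -2/2, 11/2)
  = (0, -1, 5.5)

(0, -1, 5.5)


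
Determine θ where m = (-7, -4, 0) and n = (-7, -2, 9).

m·n = (-7)·(-7) + (-4)·(-2) + 0·9 = 49 + 8 + 0 = 57
|m| = √((-7)² + (-4)² + 0²) = √65 ≈ 8.062
|n| = √((-7)² + (-2)² + 9²) = √134 ≈ 11.58
cos θ = (m·n)/(|m||n|) = 57/(8.062·11.58) ≈ 0.6108
θ = arccos(0.6108) ≈ 52.36°

52.36°


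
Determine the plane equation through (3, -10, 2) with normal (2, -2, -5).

The plane through P with normal n = (a, b, c) satisfies n·(r - P) = 0,
i.e. ax + by + cz = a·x₀ + b·y₀ + c·z₀.
d = 2·3 + (-2)·(-10) + (-5)·2
  = 6 + 20 - 10
  = 16
Equation: 2x - 2y - 5z = 16

2x - 2y - 5z = 16


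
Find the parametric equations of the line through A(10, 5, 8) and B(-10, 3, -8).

Direction vector d = B - A = (-10 - 10, 3 - 5, -8 - 8) = (-20, -2, -16)
Parametric form r = A + t·d:
x = 10 - 20t, y = 5 - 2t, z = 8 - 16t

x = 10 - 20t, y = 5 - 2t, z = 8 - 16t


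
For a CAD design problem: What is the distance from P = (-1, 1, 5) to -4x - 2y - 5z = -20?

distance = |a·x₀ + b·y₀ + c·z₀ - d| / √(a² + b² + c²)
  = |(-4)·(-1) + (-2)·1 + (-5)·5 - (-20)| / √((-4)² + (-2)² + (-5)²)
  = |4 - 2 - 25 + 20| / √(16 + 4 + 25)
  = |-3| / √45
  = 3 / 6.708
  ≈ 0.4472

0.4472


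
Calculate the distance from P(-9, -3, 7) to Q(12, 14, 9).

d = √[(x₂-x₁)² + (y₂-y₁)² + (z₂-z₁)²]
  = √[21² + 17² + 2²]
  = √[441 + 289 + 4]
  = √734
  ≈ 27.09

27.09


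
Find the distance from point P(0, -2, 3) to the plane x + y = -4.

distance = |a·x₀ + b·y₀ + c·z₀ - d| / √(a² + b² + c²)
  = |1·0 + 1·(-2) + 0·3 - (-4)| / √(1² + 1² + 0²)
  = |0 - 2 + 0 + 4| / √(1 + 1 + 0)
  = |2| / √2
  = 2 / 1.414
  ≈ 1.414

1.414


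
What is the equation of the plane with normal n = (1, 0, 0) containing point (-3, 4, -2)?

The plane through P with normal n = (a, b, c) satisfies n·(r - P) = 0,
i.e. ax + by + cz = a·x₀ + b·y₀ + c·z₀.
d = 1·(-3) + 0·4 + 0·(-2)
  = -3 + 0 + 0
  = -3
Equation: x = -3

x = -3


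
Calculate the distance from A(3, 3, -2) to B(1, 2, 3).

d = √[(x₂-x₁)² + (y₂-y₁)² + (z₂-z₁)²]
  = √[(-2)² + (-1)² + 5²]
  = √[4 + 1 + 25]
  = √30
  ≈ 5.477

5.477


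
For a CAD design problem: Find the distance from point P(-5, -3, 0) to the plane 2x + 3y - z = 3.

distance = |a·x₀ + b·y₀ + c·z₀ - d| / √(a² + b² + c²)
  = |2·(-5) + 3·(-3) + (-1)·0 - 3| / √(2² + 3² + (-1)²)
  = |-10 - 9 + 0 - 3| / √(4 + 9 + 1)
  = |-22| / √14
  = 22 / 3.742
  ≈ 5.88

5.88


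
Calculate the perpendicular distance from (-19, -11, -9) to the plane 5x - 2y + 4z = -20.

distance = |a·x₀ + b·y₀ + c·z₀ - d| / √(a² + b² + c²)
  = |5·(-19) + (-2)·(-11) + 4·(-9) - (-20)| / √(5² + (-2)² + 4²)
  = |-95 + 22 - 36 + 20| / √(25 + 4 + 16)
  = |-89| / √45
  = 89 / 6.708
  ≈ 13.27

13.27


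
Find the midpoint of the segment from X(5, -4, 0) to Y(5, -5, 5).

M = ((x₁+x₂)/2, (y₁+y₂)/2, (z₁+z₂)/2)
  = ((5 + 5)/2, (-4 - 5)/2, (0 + 5)/2)
  = (10/2, -9/2, 5/2)
  = (5, -4.5, 2.5)

(5, -4.5, 2.5)


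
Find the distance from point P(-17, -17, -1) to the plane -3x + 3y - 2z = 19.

distance = |a·x₀ + b·y₀ + c·z₀ - d| / √(a² + b² + c²)
  = |(-3)·(-17) + 3·(-17) + (-2)·(-1) - 19| / √((-3)² + 3² + (-2)²)
  = |51 - 51 + 2 - 19| / √(9 + 9 + 4)
  = |-17| / √22
  = 17 / 4.69
  ≈ 3.624

3.624


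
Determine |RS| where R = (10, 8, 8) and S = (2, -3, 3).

d = √[(x₂-x₁)² + (y₂-y₁)² + (z₂-z₁)²]
  = √[(-8)² + (-11)² + (-5)²]
  = √[64 + 121 + 25]
  = √210
  ≈ 14.49

14.49


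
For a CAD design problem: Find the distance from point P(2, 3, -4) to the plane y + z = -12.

distance = |a·x₀ + b·y₀ + c·z₀ - d| / √(a² + b² + c²)
  = |0·2 + 1·3 + 1·(-4) - (-12)| / √(0² + 1² + 1²)
  = |0 + 3 - 4 + 12| / √(0 + 1 + 1)
  = |11| / √2
  = 11 / 1.414
  ≈ 7.778

7.778


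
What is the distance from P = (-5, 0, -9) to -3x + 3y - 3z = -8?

distance = |a·x₀ + b·y₀ + c·z₀ - d| / √(a² + b² + c²)
  = |(-3)·(-5) + 3·0 + (-3)·(-9) - (-8)| / √((-3)² + 3² + (-3)²)
  = |15 + 0 + 27 + 8| / √(9 + 9 + 9)
  = |50| / √27
  = 50 / 5.196
  ≈ 9.623

9.623


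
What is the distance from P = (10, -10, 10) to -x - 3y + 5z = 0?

distance = |a·x₀ + b·y₀ + c·z₀ - d| / √(a² + b² + c²)
  = |(-1)·10 + (-3)·(-10) + 5·10 - 0| / √((-1)² + (-3)² + 5²)
  = |-10 + 30 + 50 + 0| / √(1 + 9 + 25)
  = |70| / √35
  = 70 / 5.916
  ≈ 11.83

11.83


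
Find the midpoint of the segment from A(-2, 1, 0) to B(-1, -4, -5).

M = ((x₁+x₂)/2, (y₁+y₂)/2, (z₁+z₂)/2)
  = ((-2 - 1)/2, (1 - 4)/2, (0 - 5)/2)
  = (-3/2, -3/2, -5/2)
  = (-1.5, -1.5, -2.5)

(-1.5, -1.5, -2.5)


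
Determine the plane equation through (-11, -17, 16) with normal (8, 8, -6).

The plane through P with normal n = (a, b, c) satisfies n·(r - P) = 0,
i.e. ax + by + cz = a·x₀ + b·y₀ + c·z₀.
d = 8·(-11) + 8·(-17) + (-6)·16
  = -88 - 136 - 96
  = -320
Equation: 8x + 8y - 6z = -320

8x + 8y - 6z = -320


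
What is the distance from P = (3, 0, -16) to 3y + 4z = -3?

distance = |a·x₀ + b·y₀ + c·z₀ - d| / √(a² + b² + c²)
  = |0·3 + 3·0 + 4·(-16) - (-3)| / √(0² + 3² + 4²)
  = |0 + 0 - 64 + 3| / √(0 + 9 + 16)
  = |-61| / √25
  = 61 / 5
  ≈ 12.2

12.2


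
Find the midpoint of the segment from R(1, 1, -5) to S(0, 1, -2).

M = ((x₁+x₂)/2, (y₁+y₂)/2, (z₁+z₂)/2)
  = ((1 + 0)/2, (1 + 1)/2, (-5 - 2)/2)
  = (1/2, 2/2, -7/2)
  = (0.5, 1, -3.5)

(0.5, 1, -3.5)


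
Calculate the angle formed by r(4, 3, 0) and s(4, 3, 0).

r·s = 4·4 + 3·3 + 0·0 = 16 + 9 + 0 = 25
|r| = √(4² + 3² + 0²) = √25 ≈ 5
|s| = √(4² + 3² + 0²) = √25 ≈ 5
cos θ = (r·s)/(|r||s|) = 25/(5·5) ≈ 1
θ = arccos(1) ≈ 0°

0°


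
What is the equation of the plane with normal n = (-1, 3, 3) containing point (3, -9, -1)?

The plane through P with normal n = (a, b, c) satisfies n·(r - P) = 0,
i.e. ax + by + cz = a·x₀ + b·y₀ + c·z₀.
d = (-1)·3 + 3·(-9) + 3·(-1)
  = -3 - 27 - 3
  = -33
Equation: -x + 3y + 3z = -33

-x + 3y + 3z = -33


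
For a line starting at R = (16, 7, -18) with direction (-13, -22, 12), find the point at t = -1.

P(t) = R + t·d
  = (16 + (-13)·(-1), 7 + (-22)·(-1), -18 + 12·(-1))
  = (16 + 13, 7 + 22, -18 - 12)
  = (29, 29, -30)

(29, 29, -30)


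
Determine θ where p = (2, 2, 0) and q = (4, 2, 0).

p·q = 2·4 + 2·2 + 0·0 = 8 + 4 + 0 = 12
|p| = √(2² + 2² + 0²) = √8 ≈ 2.828
|q| = √(4² + 2² + 0²) = √20 ≈ 4.472
cos θ = (p·q)/(|p||q|) = 12/(2.828·4.472) ≈ 0.9487
θ = arccos(0.9487) ≈ 18.43°

18.43°


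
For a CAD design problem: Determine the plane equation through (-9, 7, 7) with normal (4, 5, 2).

The plane through P with normal n = (a, b, c) satisfies n·(r - P) = 0,
i.e. ax + by + cz = a·x₀ + b·y₀ + c·z₀.
d = 4·(-9) + 5·7 + 2·7
  = -36 + 35 + 14
  = 13
Equation: 4x + 5y + 2z = 13

4x + 5y + 2z = 13


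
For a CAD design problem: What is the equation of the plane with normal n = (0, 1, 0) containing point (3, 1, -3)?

The plane through P with normal n = (a, b, c) satisfies n·(r - P) = 0,
i.e. ax + by + cz = a·x₀ + b·y₀ + c·z₀.
d = 0·3 + 1·1 + 0·(-3)
  = 0 + 1 + 0
  = 1
Equation: y = 1

y = 1


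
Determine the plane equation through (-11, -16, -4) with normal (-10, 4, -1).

The plane through P with normal n = (a, b, c) satisfies n·(r - P) = 0,
i.e. ax + by + cz = a·x₀ + b·y₀ + c·z₀.
d = (-10)·(-11) + 4·(-16) + (-1)·(-4)
  = 110 - 64 + 4
  = 50
Equation: -10x + 4y - z = 50

-10x + 4y - z = 50


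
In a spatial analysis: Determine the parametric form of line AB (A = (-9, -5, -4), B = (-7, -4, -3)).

Direction vector d = B - A = (-7 + 9, -4 + 5, -3 + 4) = (2, 1, 1)
Parametric form r = A + t·d:
x = -9 + 2t, y = -5 + t, z = -4 + t

x = -9 + 2t, y = -5 + t, z = -4 + t


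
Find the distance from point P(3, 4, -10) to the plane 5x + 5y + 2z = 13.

distance = |a·x₀ + b·y₀ + c·z₀ - d| / √(a² + b² + c²)
  = |5·3 + 5·4 + 2·(-10) - 13| / √(5² + 5² + 2²)
  = |15 + 20 - 20 - 13| / √(25 + 25 + 4)
  = |2| / √54
  = 2 / 7.348
  ≈ 0.2722

0.2722


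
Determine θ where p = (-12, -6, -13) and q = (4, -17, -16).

p·q = (-12)·4 + (-6)·(-17) + (-13)·(-16) = -48 + 102 + 208 = 262
|p| = √((-12)² + (-6)² + (-13)²) = √349 ≈ 18.68
|q| = √(4² + (-17)² + (-16)²) = √561 ≈ 23.69
cos θ = (p·q)/(|p||q|) = 262/(18.68·23.69) ≈ 0.5921
θ = arccos(0.5921) ≈ 53.69°

53.69°


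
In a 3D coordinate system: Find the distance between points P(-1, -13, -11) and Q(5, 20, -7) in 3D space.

d = √[(x₂-x₁)² + (y₂-y₁)² + (z₂-z₁)²]
  = √[6² + 33² + 4²]
  = √[36 + 1089 + 16]
  = √1141
  ≈ 33.78

33.78


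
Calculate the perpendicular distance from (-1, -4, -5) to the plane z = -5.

distance = |a·x₀ + b·y₀ + c·z₀ - d| / √(a² + b² + c²)
  = |0·(-1) + 0·(-4) + 1·(-5) - (-5)| / √(0² + 0² + 1²)
  = |0 + 0 - 5 + 5| / √(0 + 0 + 1)
  = |0| / √1
  = 0 / 1
  ≈ 0

0


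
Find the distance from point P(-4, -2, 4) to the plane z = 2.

distance = |a·x₀ + b·y₀ + c·z₀ - d| / √(a² + b² + c²)
  = |0·(-4) + 0·(-2) + 1·4 - 2| / √(0² + 0² + 1²)
  = |0 + 0 + 4 - 2| / √(0 + 0 + 1)
  = |2| / √1
  = 2 / 1
  ≈ 2

2


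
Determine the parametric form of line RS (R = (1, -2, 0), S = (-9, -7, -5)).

Direction vector d = S - R = (-9 - 1, -7 + 2, -5 + 0) = (-10, -5, -5)
Parametric form r = R + t·d:
x = 1 - 10t, y = -2 - 5t, z = 0 - 5t

x = 1 - 10t, y = -2 - 5t, z = 0 - 5t


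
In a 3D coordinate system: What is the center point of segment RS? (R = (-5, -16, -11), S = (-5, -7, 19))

M = ((x₁+x₂)/2, (y₁+y₂)/2, (z₁+z₂)/2)
  = ((-5 - 5)/2, (-16 - 7)/2, (-11 + 19)/2)
  = (-10/2, -23/2, 8/2)
  = (-5, -11.5, 4)

(-5, -11.5, 4)


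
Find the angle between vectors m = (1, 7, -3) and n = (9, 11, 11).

m·n = 1·9 + 7·11 + (-3)·11 = 9 + 77 - 33 = 53
|m| = √(1² + 7² + (-3)²) = √59 ≈ 7.681
|n| = √(9² + 11² + 11²) = √323 ≈ 17.97
cos θ = (m·n)/(|m||n|) = 53/(7.681·17.97) ≈ 0.3839
θ = arccos(0.3839) ≈ 67.42°

67.42°


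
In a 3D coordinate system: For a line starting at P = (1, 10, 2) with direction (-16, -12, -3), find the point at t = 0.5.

P(t) = P + t·d
  = (1 + (-16)·0.5, 10 + (-12)·0.5, 2 + (-3)·0.5)
  = (1 - 8, 10 - 6, 2 - 1.5)
  = (-7, 4, 0.5)

(-7, 4, 0.5)


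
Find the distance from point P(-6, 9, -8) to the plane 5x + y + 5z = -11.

distance = |a·x₀ + b·y₀ + c·z₀ - d| / √(a² + b² + c²)
  = |5·(-6) + 1·9 + 5·(-8) - (-11)| / √(5² + 1² + 5²)
  = |-30 + 9 - 40 + 11| / √(25 + 1 + 25)
  = |-50| / √51
  = 50 / 7.141
  ≈ 7.001

7.001


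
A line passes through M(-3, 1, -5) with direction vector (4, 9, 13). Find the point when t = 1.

P(t) = M + t·d
  = (-3 + 4·1, 1 + 9·1, -5 + 13·1)
  = (-3 + 4, 1 + 9, -5 + 13)
  = (1, 10, 8)

(1, 10, 8)


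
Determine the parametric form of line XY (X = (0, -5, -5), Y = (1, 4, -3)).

Direction vector d = Y - X = (1 + 0, 4 + 5, -3 + 5) = (1, 9, 2)
Parametric form r = X + t·d:
x = 0 + t, y = -5 + 9t, z = -5 + 2t

x = 0 + t, y = -5 + 9t, z = -5 + 2t


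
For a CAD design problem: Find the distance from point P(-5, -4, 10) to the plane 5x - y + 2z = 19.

distance = |a·x₀ + b·y₀ + c·z₀ - d| / √(a² + b² + c²)
  = |5·(-5) + (-1)·(-4) + 2·10 - 19| / √(5² + (-1)² + 2²)
  = |-25 + 4 + 20 - 19| / √(25 + 1 + 4)
  = |-20| / √30
  = 20 / 5.477
  ≈ 3.651

3.651


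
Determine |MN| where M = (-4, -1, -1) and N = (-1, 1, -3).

d = √[(x₂-x₁)² + (y₂-y₁)² + (z₂-z₁)²]
  = √[3² + 2² + (-2)²]
  = √[9 + 4 + 4]
  = √17
  ≈ 4.123

4.123


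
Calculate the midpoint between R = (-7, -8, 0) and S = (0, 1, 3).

M = ((x₁+x₂)/2, (y₁+y₂)/2, (z₁+z₂)/2)
  = ((-7 + 0)/2, (-8 + 1)/2, (0 + 3)/2)
  = (-7/2, -7/2, 3/2)
  = (-3.5, -3.5, 1.5)

(-3.5, -3.5, 1.5)


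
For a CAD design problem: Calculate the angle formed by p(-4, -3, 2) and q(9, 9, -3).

p·q = (-4)·9 + (-3)·9 + 2·(-3) = -36 - 27 - 6 = -69
|p| = √((-4)² + (-3)² + 2²) = √29 ≈ 5.385
|q| = √(9² + 9² + (-3)²) = √171 ≈ 13.08
cos θ = (p·q)/(|p||q|) = -69/(5.385·13.08) ≈ -0.9798
θ = arccos(-0.9798) ≈ 168.5°

168.5°


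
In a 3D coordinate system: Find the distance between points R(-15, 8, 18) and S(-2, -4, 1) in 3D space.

d = √[(x₂-x₁)² + (y₂-y₁)² + (z₂-z₁)²]
  = √[13² + (-12)² + (-17)²]
  = √[169 + 144 + 289]
  = √602
  ≈ 24.54

24.54


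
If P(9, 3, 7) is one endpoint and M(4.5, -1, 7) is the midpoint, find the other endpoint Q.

Q = 2M - P
  = (2·4.5 - 9, 2·(-1) - 3, 2·7 - 7)
  = (9 - 9, -2 - 3, 14 - 7)
  = (0, -5, 7)

(0, -5, 7)


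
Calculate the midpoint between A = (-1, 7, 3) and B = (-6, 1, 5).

M = ((x₁+x₂)/2, (y₁+y₂)/2, (z₁+z₂)/2)
  = ((-1 - 6)/2, (7 + 1)/2, (3 + 5)/2)
  = (-7/2, 8/2, 8/2)
  = (-3.5, 4, 4)

(-3.5, 4, 4)


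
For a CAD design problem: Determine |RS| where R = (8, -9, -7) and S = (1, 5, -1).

d = √[(x₂-x₁)² + (y₂-y₁)² + (z₂-z₁)²]
  = √[(-7)² + 14² + 6²]
  = √[49 + 196 + 36]
  = √281
  ≈ 16.76

16.76


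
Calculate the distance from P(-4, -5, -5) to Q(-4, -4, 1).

d = √[(x₂-x₁)² + (y₂-y₁)² + (z₂-z₁)²]
  = √[0² + 1² + 6²]
  = √[0 + 1 + 36]
  = √37
  ≈ 6.083

6.083


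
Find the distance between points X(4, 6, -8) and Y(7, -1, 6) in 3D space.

d = √[(x₂-x₁)² + (y₂-y₁)² + (z₂-z₁)²]
  = √[3² + (-7)² + 14²]
  = √[9 + 49 + 196]
  = √254
  ≈ 15.94

15.94


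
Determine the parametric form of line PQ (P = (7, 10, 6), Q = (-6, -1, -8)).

Direction vector d = Q - P = (-6 - 7, -1 - 10, -8 - 6) = (-13, -11, -14)
Parametric form r = P + t·d:
x = 7 - 13t, y = 10 - 11t, z = 6 - 14t

x = 7 - 13t, y = 10 - 11t, z = 6 - 14t


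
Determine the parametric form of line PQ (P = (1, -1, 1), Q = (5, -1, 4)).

Direction vector d = Q - P = (5 - 1, -1 + 1, 4 - 1) = (4, 0, 3)
Parametric form r = P + t·d:
x = 1 + 4t, y = -1, z = 1 + 3t

x = 1 + 4t, y = -1, z = 1 + 3t


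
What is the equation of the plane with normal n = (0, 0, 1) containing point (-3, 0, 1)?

The plane through P with normal n = (a, b, c) satisfies n·(r - P) = 0,
i.e. ax + by + cz = a·x₀ + b·y₀ + c·z₀.
d = 0·(-3) + 0·0 + 1·1
  = 0 + 0 + 1
  = 1
Equation: z = 1

z = 1


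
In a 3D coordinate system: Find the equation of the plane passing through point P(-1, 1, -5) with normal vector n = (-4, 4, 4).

The plane through P with normal n = (a, b, c) satisfies n·(r - P) = 0,
i.e. ax + by + cz = a·x₀ + b·y₀ + c·z₀.
d = (-4)·(-1) + 4·1 + 4·(-5)
  = 4 + 4 - 20
  = -12
Equation: -4x + 4y + 4z = -12

-4x + 4y + 4z = -12


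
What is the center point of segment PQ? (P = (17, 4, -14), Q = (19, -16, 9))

M = ((x₁+x₂)/2, (y₁+y₂)/2, (z₁+z₂)/2)
  = ((17 + 19)/2, (4 - 16)/2, (-14 + 9)/2)
  = (36/2, -12/2, -5/2)
  = (18, -6, -2.5)

(18, -6, -2.5)


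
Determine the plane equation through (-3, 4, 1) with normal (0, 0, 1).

The plane through P with normal n = (a, b, c) satisfies n·(r - P) = 0,
i.e. ax + by + cz = a·x₀ + b·y₀ + c·z₀.
d = 0·(-3) + 0·4 + 1·1
  = 0 + 0 + 1
  = 1
Equation: z = 1

z = 1


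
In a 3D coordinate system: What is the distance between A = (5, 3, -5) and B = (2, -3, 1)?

d = √[(x₂-x₁)² + (y₂-y₁)² + (z₂-z₁)²]
  = √[(-3)² + (-6)² + 6²]
  = √[9 + 36 + 36]
  = √81
  ≈ 9

9


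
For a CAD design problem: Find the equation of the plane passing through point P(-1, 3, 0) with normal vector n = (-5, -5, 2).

The plane through P with normal n = (a, b, c) satisfies n·(r - P) = 0,
i.e. ax + by + cz = a·x₀ + b·y₀ + c·z₀.
d = (-5)·(-1) + (-5)·3 + 2·0
  = 5 - 15 + 0
  = -10
Equation: -5x - 5y + 2z = -10

-5x - 5y + 2z = -10


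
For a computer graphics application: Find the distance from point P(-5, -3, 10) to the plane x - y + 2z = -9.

distance = |a·x₀ + b·y₀ + c·z₀ - d| / √(a² + b² + c²)
  = |1·(-5) + (-1)·(-3) + 2·10 - (-9)| / √(1² + (-1)² + 2²)
  = |-5 + 3 + 20 + 9| / √(1 + 1 + 4)
  = |27| / √6
  = 27 / 2.449
  ≈ 11.02

11.02


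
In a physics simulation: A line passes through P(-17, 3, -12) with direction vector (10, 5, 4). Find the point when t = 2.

P(t) = P + t·d
  = (-17 + 10·2, 3 + 5·2, -12 + 4·2)
  = (-17 + 20, 3 + 10, -12 + 8)
  = (3, 13, -4)

(3, 13, -4)


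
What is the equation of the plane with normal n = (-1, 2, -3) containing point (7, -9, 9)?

The plane through P with normal n = (a, b, c) satisfies n·(r - P) = 0,
i.e. ax + by + cz = a·x₀ + b·y₀ + c·z₀.
d = (-1)·7 + 2·(-9) + (-3)·9
  = -7 - 18 - 27
  = -52
Equation: -x + 2y - 3z = -52

-x + 2y - 3z = -52


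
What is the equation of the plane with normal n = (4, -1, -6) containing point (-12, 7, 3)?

The plane through P with normal n = (a, b, c) satisfies n·(r - P) = 0,
i.e. ax + by + cz = a·x₀ + b·y₀ + c·z₀.
d = 4·(-12) + (-1)·7 + (-6)·3
  = -48 - 7 - 18
  = -73
Equation: 4x - y - 6z = -73

4x - y - 6z = -73


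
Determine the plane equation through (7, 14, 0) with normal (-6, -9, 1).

The plane through P with normal n = (a, b, c) satisfies n·(r - P) = 0,
i.e. ax + by + cz = a·x₀ + b·y₀ + c·z₀.
d = (-6)·7 + (-9)·14 + 1·0
  = -42 - 126 + 0
  = -168
Equation: -6x - 9y + z = -168

-6x - 9y + z = -168


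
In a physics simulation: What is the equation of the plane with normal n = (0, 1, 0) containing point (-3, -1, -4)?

The plane through P with normal n = (a, b, c) satisfies n·(r - P) = 0,
i.e. ax + by + cz = a·x₀ + b·y₀ + c·z₀.
d = 0·(-3) + 1·(-1) + 0·(-4)
  = 0 - 1 + 0
  = -1
Equation: y = -1

y = -1


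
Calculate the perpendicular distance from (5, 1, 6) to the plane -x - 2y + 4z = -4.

distance = |a·x₀ + b·y₀ + c·z₀ - d| / √(a² + b² + c²)
  = |(-1)·5 + (-2)·1 + 4·6 - (-4)| / √((-1)² + (-2)² + 4²)
  = |-5 - 2 + 24 + 4| / √(1 + 4 + 16)
  = |21| / √21
  = 21 / 4.583
  ≈ 4.583

4.583


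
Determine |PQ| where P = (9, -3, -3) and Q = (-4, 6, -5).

d = √[(x₂-x₁)² + (y₂-y₁)² + (z₂-z₁)²]
  = √[(-13)² + 9² + (-2)²]
  = √[169 + 81 + 4]
  = √254
  ≈ 15.94

15.94


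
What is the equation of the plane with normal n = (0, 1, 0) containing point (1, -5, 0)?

The plane through P with normal n = (a, b, c) satisfies n·(r - P) = 0,
i.e. ax + by + cz = a·x₀ + b·y₀ + c·z₀.
d = 0·1 + 1·(-5) + 0·0
  = 0 - 5 + 0
  = -5
Equation: y = -5

y = -5


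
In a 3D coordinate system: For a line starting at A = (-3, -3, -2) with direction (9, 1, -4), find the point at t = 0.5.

P(t) = A + t·d
  = (-3 + 9·0.5, -3 + 1·0.5, -2 + (-4)·0.5)
  = (-3 + 4.5, -3 + 0.5, -2 - 2)
  = (1.5, -2.5, -4)

(1.5, -2.5, -4)


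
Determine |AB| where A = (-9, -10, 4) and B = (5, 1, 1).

d = √[(x₂-x₁)² + (y₂-y₁)² + (z₂-z₁)²]
  = √[14² + 11² + (-3)²]
  = √[196 + 121 + 9]
  = √326
  ≈ 18.06

18.06


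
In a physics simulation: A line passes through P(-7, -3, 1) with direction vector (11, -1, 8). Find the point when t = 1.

P(t) = P + t·d
  = (-7 + 11·1, -3 + (-1)·1, 1 + 8·1)
  = (-7 + 11, -3 - 1, 1 + 8)
  = (4, -4, 9)

(4, -4, 9)


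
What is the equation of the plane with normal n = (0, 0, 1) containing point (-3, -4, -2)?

The plane through P with normal n = (a, b, c) satisfies n·(r - P) = 0,
i.e. ax + by + cz = a·x₀ + b·y₀ + c·z₀.
d = 0·(-3) + 0·(-4) + 1·(-2)
  = 0 + 0 - 2
  = -2
Equation: z = -2

z = -2


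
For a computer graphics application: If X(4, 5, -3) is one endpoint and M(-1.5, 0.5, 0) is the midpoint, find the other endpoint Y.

Y = 2M - X
  = (2·(-1.5) - 4, 2·0.5 - 5, 2·0 - (-3))
  = (-3 - 4, 1 - 5, 0 + 3)
  = (-7, -4, 3)

(-7, -4, 3)


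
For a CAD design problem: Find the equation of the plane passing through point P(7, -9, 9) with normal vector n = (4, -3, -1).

The plane through P with normal n = (a, b, c) satisfies n·(r - P) = 0,
i.e. ax + by + cz = a·x₀ + b·y₀ + c·z₀.
d = 4·7 + (-3)·(-9) + (-1)·9
  = 28 + 27 - 9
  = 46
Equation: 4x - 3y - z = 46

4x - 3y - z = 46


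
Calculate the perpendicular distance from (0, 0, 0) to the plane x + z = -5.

distance = |a·x₀ + b·y₀ + c·z₀ - d| / √(a² + b² + c²)
  = |1·0 + 0·0 + 1·0 - (-5)| / √(1² + 0² + 1²)
  = |0 + 0 + 0 + 5| / √(1 + 0 + 1)
  = |5| / √2
  = 5 / 1.414
  ≈ 3.536

3.536


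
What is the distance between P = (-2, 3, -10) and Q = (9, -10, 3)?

d = √[(x₂-x₁)² + (y₂-y₁)² + (z₂-z₁)²]
  = √[11² + (-13)² + 13²]
  = √[121 + 169 + 169]
  = √459
  ≈ 21.42

21.42


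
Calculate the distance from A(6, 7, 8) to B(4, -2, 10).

d = √[(x₂-x₁)² + (y₂-y₁)² + (z₂-z₁)²]
  = √[(-2)² + (-9)² + 2²]
  = √[4 + 81 + 4]
  = √89
  ≈ 9.434

9.434


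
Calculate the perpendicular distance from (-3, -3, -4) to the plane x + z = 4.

distance = |a·x₀ + b·y₀ + c·z₀ - d| / √(a² + b² + c²)
  = |1·(-3) + 0·(-3) + 1·(-4) - 4| / √(1² + 0² + 1²)
  = |-3 + 0 - 4 - 4| / √(1 + 0 + 1)
  = |-11| / √2
  = 11 / 1.414
  ≈ 7.778

7.778


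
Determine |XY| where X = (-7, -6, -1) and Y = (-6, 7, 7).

d = √[(x₂-x₁)² + (y₂-y₁)² + (z₂-z₁)²]
  = √[1² + 13² + 8²]
  = √[1 + 169 + 64]
  = √234
  ≈ 15.3

15.3


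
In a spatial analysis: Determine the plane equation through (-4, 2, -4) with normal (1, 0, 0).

The plane through P with normal n = (a, b, c) satisfies n·(r - P) = 0,
i.e. ax + by + cz = a·x₀ + b·y₀ + c·z₀.
d = 1·(-4) + 0·2 + 0·(-4)
  = -4 + 0 + 0
  = -4
Equation: x = -4

x = -4


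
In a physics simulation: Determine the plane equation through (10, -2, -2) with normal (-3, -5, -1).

The plane through P with normal n = (a, b, c) satisfies n·(r - P) = 0,
i.e. ax + by + cz = a·x₀ + b·y₀ + c·z₀.
d = (-3)·10 + (-5)·(-2) + (-1)·(-2)
  = -30 + 10 + 2
  = -18
Equation: -3x - 5y - z = -18

-3x - 5y - z = -18


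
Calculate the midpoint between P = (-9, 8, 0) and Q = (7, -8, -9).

M = ((x₁+x₂)/2, (y₁+y₂)/2, (z₁+z₂)/2)
  = ((-9 + 7)/2, (8 - 8)/2, (0 - 9)/2)
  = (-2/2, 0/2, -9/2)
  = (-1, 0, -4.5)

(-1, 0, -4.5)


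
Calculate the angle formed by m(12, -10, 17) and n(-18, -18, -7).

m·n = 12·(-18) + (-10)·(-18) + 17·(-7) = -216 + 180 - 119 = -155
|m| = √(12² + (-10)² + 17²) = √533 ≈ 23.09
|n| = √((-18)² + (-18)² + (-7)²) = √697 ≈ 26.4
cos θ = (m·n)/(|m||n|) = -155/(23.09·26.4) ≈ -0.2543
θ = arccos(-0.2543) ≈ 104.7°

104.7°


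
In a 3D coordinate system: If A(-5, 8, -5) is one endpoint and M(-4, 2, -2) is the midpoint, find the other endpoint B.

B = 2M - A
  = (2·(-4) - (-5), 2·2 - 8, 2·(-2) - (-5))
  = (-8 + 5, 4 - 8, -4 + 5)
  = (-3, -4, 1)

(-3, -4, 1)


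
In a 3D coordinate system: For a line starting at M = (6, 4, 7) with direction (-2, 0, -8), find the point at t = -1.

P(t) = M + t·d
  = (6 + (-2)·(-1), 4 + 0·(-1), 7 + (-8)·(-1))
  = (6 + 2, 4 + 0, 7 + 8)
  = (8, 4, 15)

(8, 4, 15)


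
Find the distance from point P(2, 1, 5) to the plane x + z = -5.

distance = |a·x₀ + b·y₀ + c·z₀ - d| / √(a² + b² + c²)
  = |1·2 + 0·1 + 1·5 - (-5)| / √(1² + 0² + 1²)
  = |2 + 0 + 5 + 5| / √(1 + 0 + 1)
  = |12| / √2
  = 12 / 1.414
  ≈ 8.485

8.485


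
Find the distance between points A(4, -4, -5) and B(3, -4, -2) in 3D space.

d = √[(x₂-x₁)² + (y₂-y₁)² + (z₂-z₁)²]
  = √[(-1)² + 0² + 3²]
  = √[1 + 0 + 9]
  = √10
  ≈ 3.162

3.162


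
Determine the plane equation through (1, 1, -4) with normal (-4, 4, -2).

The plane through P with normal n = (a, b, c) satisfies n·(r - P) = 0,
i.e. ax + by + cz = a·x₀ + b·y₀ + c·z₀.
d = (-4)·1 + 4·1 + (-2)·(-4)
  = -4 + 4 + 8
  = 8
Equation: -4x + 4y - 2z = 8

-4x + 4y - 2z = 8


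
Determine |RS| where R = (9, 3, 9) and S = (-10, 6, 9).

d = √[(x₂-x₁)² + (y₂-y₁)² + (z₂-z₁)²]
  = √[(-19)² + 3² + 0²]
  = √[361 + 9 + 0]
  = √370
  ≈ 19.24

19.24


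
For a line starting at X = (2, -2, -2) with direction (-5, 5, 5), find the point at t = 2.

P(t) = X + t·d
  = (2 + (-5)·2, -2 + 5·2, -2 + 5·2)
  = (2 - 10, -2 + 10, -2 + 10)
  = (-8, 8, 8)

(-8, 8, 8)


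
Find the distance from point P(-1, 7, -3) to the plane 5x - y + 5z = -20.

distance = |a·x₀ + b·y₀ + c·z₀ - d| / √(a² + b² + c²)
  = |5·(-1) + (-1)·7 + 5·(-3) - (-20)| / √(5² + (-1)² + 5²)
  = |-5 - 7 - 15 + 20| / √(25 + 1 + 25)
  = |-7| / √51
  = 7 / 7.141
  ≈ 0.9802

0.9802


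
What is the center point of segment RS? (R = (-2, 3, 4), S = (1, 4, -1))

M = ((x₁+x₂)/2, (y₁+y₂)/2, (z₁+z₂)/2)
  = ((-2 + 1)/2, (3 + 4)/2, (4 - 1)/2)
  = (-1/2, 7/2, 3/2)
  = (-0.5, 3.5, 1.5)

(-0.5, 3.5, 1.5)


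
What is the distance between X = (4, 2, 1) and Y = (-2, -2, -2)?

d = √[(x₂-x₁)² + (y₂-y₁)² + (z₂-z₁)²]
  = √[(-6)² + (-4)² + (-3)²]
  = √[36 + 16 + 9]
  = √61
  ≈ 7.81

7.81


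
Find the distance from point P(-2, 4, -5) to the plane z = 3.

distance = |a·x₀ + b·y₀ + c·z₀ - d| / √(a² + b² + c²)
  = |0·(-2) + 0·4 + 1·(-5) - 3| / √(0² + 0² + 1²)
  = |0 + 0 - 5 - 3| / √(0 + 0 + 1)
  = |-8| / √1
  = 8 / 1
  ≈ 8

8


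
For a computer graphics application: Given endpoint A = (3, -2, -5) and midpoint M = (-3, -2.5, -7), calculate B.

B = 2M - A
  = (2·(-3) - 3, 2·(-2.5) - (-2), 2·(-7) - (-5))
  = (-6 - 3, -5 + 2, -14 + 5)
  = (-9, -3, -9)

(-9, -3, -9)


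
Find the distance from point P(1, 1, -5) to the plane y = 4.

distance = |a·x₀ + b·y₀ + c·z₀ - d| / √(a² + b² + c²)
  = |0·1 + 1·1 + 0·(-5) - 4| / √(0² + 1² + 0²)
  = |0 + 1 + 0 - 4| / √(0 + 1 + 0)
  = |-3| / √1
  = 3 / 1
  ≈ 3

3


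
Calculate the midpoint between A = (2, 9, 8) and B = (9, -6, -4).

M = ((x₁+x₂)/2, (y₁+y₂)/2, (z₁+z₂)/2)
  = ((2 + 9)/2, (9 - 6)/2, (8 - 4)/2)
  = (11/2, 3/2, 4/2)
  = (5.5, 1.5, 2)

(5.5, 1.5, 2)


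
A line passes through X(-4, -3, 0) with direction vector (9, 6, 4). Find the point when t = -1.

P(t) = X + t·d
  = (-4 + 9·(-1), -3 + 6·(-1), 0 + 4·(-1))
  = (-4 - 9, -3 - 6, 0 - 4)
  = (-13, -9, -4)

(-13, -9, -4)


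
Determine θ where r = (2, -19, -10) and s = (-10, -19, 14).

r·s = 2·(-10) + (-19)·(-19) + (-10)·14 = -20 + 361 - 140 = 201
|r| = √(2² + (-19)² + (-10)²) = √465 ≈ 21.56
|s| = √((-10)² + (-19)² + 14²) = √657 ≈ 25.63
cos θ = (r·s)/(|r||s|) = 201/(21.56·25.63) ≈ 0.3637
θ = arccos(0.3637) ≈ 68.68°

68.68°


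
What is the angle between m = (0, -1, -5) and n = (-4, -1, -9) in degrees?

m·n = 0·(-4) + (-1)·(-1) + (-5)·(-9) = 0 + 1 + 45 = 46
|m| = √(0² + (-1)² + (-5)²) = √26 ≈ 5.099
|n| = √((-4)² + (-1)² + (-9)²) = √98 ≈ 9.899
cos θ = (m·n)/(|m||n|) = 46/(5.099·9.899) ≈ 0.9113
θ = arccos(0.9113) ≈ 24.32°

24.32°


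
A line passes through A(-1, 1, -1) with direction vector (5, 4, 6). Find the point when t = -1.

P(t) = A + t·d
  = (-1 + 5·(-1), 1 + 4·(-1), -1 + 6·(-1))
  = (-1 - 5, 1 - 4, -1 - 6)
  = (-6, -3, -7)

(-6, -3, -7)


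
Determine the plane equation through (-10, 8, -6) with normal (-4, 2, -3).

The plane through P with normal n = (a, b, c) satisfies n·(r - P) = 0,
i.e. ax + by + cz = a·x₀ + b·y₀ + c·z₀.
d = (-4)·(-10) + 2·8 + (-3)·(-6)
  = 40 + 16 + 18
  = 74
Equation: -4x + 2y - 3z = 74

-4x + 2y - 3z = 74


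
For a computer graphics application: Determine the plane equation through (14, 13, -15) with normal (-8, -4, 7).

The plane through P with normal n = (a, b, c) satisfies n·(r - P) = 0,
i.e. ax + by + cz = a·x₀ + b·y₀ + c·z₀.
d = (-8)·14 + (-4)·13 + 7·(-15)
  = -112 - 52 - 105
  = -269
Equation: -8x - 4y + 7z = -269

-8x - 4y + 7z = -269


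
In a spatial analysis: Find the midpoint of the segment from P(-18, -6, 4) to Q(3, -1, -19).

M = ((x₁+x₂)/2, (y₁+y₂)/2, (z₁+z₂)/2)
  = ((-18 + 3)/2, (-6 - 1)/2, (4 - 19)/2)
  = (-15/2, -7/2, -15/2)
  = (-7.5, -3.5, -7.5)

(-7.5, -3.5, -7.5)


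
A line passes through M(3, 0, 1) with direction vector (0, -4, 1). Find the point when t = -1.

P(t) = M + t·d
  = (3 + 0·(-1), 0 + (-4)·(-1), 1 + 1·(-1))
  = (3 + 0, 0 + 4, 1 - 1)
  = (3, 4, 0)

(3, 4, 0)


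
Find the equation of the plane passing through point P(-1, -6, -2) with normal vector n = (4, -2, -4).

The plane through P with normal n = (a, b, c) satisfies n·(r - P) = 0,
i.e. ax + by + cz = a·x₀ + b·y₀ + c·z₀.
d = 4·(-1) + (-2)·(-6) + (-4)·(-2)
  = -4 + 12 + 8
  = 16
Equation: 4x - 2y - 4z = 16

4x - 2y - 4z = 16


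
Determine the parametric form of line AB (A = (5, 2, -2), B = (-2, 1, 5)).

Direction vector d = B - A = (-2 - 5, 1 - 2, 5 + 2) = (-7, -1, 7)
Parametric form r = A + t·d:
x = 5 - 7t, y = 2 - t, z = -2 + 7t

x = 5 - 7t, y = 2 - t, z = -2 + 7t


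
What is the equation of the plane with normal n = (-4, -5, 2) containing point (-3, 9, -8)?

The plane through P with normal n = (a, b, c) satisfies n·(r - P) = 0,
i.e. ax + by + cz = a·x₀ + b·y₀ + c·z₀.
d = (-4)·(-3) + (-5)·9 + 2·(-8)
  = 12 - 45 - 16
  = -49
Equation: -4x - 5y + 2z = -49

-4x - 5y + 2z = -49


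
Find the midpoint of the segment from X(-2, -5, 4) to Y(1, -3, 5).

M = ((x₁+x₂)/2, (y₁+y₂)/2, (z₁+z₂)/2)
  = ((-2 + 1)/2, (-5 - 3)/2, (4 + 5)/2)
  = (-1/2, -8/2, 9/2)
  = (-0.5, -4, 4.5)

(-0.5, -4, 4.5)


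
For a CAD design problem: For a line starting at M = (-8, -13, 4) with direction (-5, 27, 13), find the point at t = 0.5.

P(t) = M + t·d
  = (-8 + (-5)·0.5, -13 + 27·0.5, 4 + 13·0.5)
  = (-8 - 2.5, -13 + 13.5, 4 + 6.5)
  = (-10.5, 0.5, 10.5)

(-10.5, 0.5, 10.5)
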